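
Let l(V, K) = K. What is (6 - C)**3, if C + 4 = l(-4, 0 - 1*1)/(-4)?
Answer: 59319/64 ≈ 926.86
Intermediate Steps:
C = -15/4 (C = -4 + (0 - 1*1)/(-4) = -4 + (0 - 1)*(-1/4) = -4 - 1*(-1/4) = -4 + 1/4 = -15/4 ≈ -3.7500)
(6 - C)**3 = (6 - 1*(-15/4))**3 = (6 + 15/4)**3 = (39/4)**3 = 59319/64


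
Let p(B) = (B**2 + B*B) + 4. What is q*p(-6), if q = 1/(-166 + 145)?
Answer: -76/21 ≈ -3.6190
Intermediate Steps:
p(B) = 4 + 2*B**2 (p(B) = (B**2 + B**2) + 4 = 2*B**2 + 4 = 4 + 2*B**2)
q = -1/21 (q = 1/(-21) = -1/21 ≈ -0.047619)
q*p(-6) = -(4 + 2*(-6)**2)/21 = -(4 + 2*36)/21 = -(4 + 72)/21 = -1/21*76 = -76/21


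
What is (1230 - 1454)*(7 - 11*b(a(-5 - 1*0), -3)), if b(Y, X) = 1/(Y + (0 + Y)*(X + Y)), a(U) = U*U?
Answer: -899136/575 ≈ -1563.7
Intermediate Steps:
a(U) = U²
b(Y, X) = 1/(Y + Y*(X + Y))
(1230 - 1454)*(7 - 11*b(a(-5 - 1*0), -3)) = (1230 - 1454)*(7 - 11/(((-5 - 1*0)²)*(1 - 3 + (-5 - 1*0)²))) = -224*(7 - 11/(((-5 + 0)²)*(1 - 3 + (-5 + 0)²))) = -224*(7 - 11/(((-5)²)*(1 - 3 + (-5)²))) = -224*(7 - 11/(25*(1 - 3 + 25))) = -224*(7 - 11/(25*23)) = -224*(7 - 11*1/575) = -224*(7 - 11/575) = -224*4014/575 = -899136/575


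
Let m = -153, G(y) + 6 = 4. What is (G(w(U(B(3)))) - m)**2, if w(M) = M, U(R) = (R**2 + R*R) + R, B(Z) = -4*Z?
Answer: 22801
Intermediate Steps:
U(R) = R + 2*R**2 (U(R) = (R**2 + R**2) + R = 2*R**2 + R = R + 2*R**2)
G(y) = -2 (G(y) = -6 + 4 = -2)
(G(w(U(B(3)))) - m)**2 = (-2 - 1*(-153))**2 = (-2 + 153)**2 = 151**2 = 22801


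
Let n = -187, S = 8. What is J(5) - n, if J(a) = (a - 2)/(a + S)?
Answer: 2434/13 ≈ 187.23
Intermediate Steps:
J(a) = (-2 + a)/(8 + a) (J(a) = (a - 2)/(a + 8) = (-2 + a)/(8 + a))
J(5) - n = (-2 + 5)/(8 + 5) - 1*(-187) = 3/13 + 187 = 2434/13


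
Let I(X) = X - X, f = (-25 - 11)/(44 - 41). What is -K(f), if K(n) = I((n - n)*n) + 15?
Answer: -15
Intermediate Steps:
f = -12 (f = -36/3 = -36*1/3 = -12)
I(X) = 0
K(n) = 15 (K(n) = 0 + 15 = 15)
-K(f) = -1*15 = -15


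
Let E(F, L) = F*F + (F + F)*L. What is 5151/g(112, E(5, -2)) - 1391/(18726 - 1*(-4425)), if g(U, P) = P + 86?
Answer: 119124220/2106741 ≈ 56.544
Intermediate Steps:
E(F, L) = F² + 2*F*L (E(F, L) = F² + (2*F)*L = F² + 2*F*L)
g(U, P) = 86 + P
5151/g(112, E(5, -2)) - 1391/(18726 - 1*(-4425)) = 5151/(86 + 5*(5 + 2*(-2))) - 1391/(18726 - 1*(-4425)) = 5151/(86 + 5*(5 - 4)) - 1391/(18726 + 4425) = 5151/(86 + 5*1) - 1391/23151 = 5151/(86 + 5) - 1391*1/23151 = 5151/91 - 1391/23151 = 119124220/2106741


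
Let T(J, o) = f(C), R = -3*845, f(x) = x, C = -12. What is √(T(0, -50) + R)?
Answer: 3*I*√283 ≈ 50.468*I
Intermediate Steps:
R = -2535
T(J, o) = -12
√(T(0, -50) + R) = √(-12 - 2535) = √(-2547) = 3*I*√283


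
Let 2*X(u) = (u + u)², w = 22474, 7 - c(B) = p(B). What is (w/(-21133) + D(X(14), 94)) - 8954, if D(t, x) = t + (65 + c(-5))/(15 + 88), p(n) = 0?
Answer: -18637690084/2176699 ≈ -8562.4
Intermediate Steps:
c(B) = 7 (c(B) = 7 - 1*0 = 7 + 0 = 7)
X(u) = 2*u² (X(u) = (u + u)²/2 = (2*u)²/2 = (4*u²)/2 = 2*u²)
D(t, x) = 72/103 + t (D(t, x) = t + (65 + 7)/(15 + 88) = t + 72/103 = 72/103 + t)
(w/(-21133) + D(X(14), 94)) - 8954 = (22474/(-21133) + (72/103 + 2*14²)) - 8954 = (22474*(-1/21133) + (72/103 + 2*196)) - 8954 = (-22474/21133 + (72/103 + 392)) - 8954 = (-22474/21133 + 40448/103) - 8954 = 852472762/2176699 - 8954 = -18637690084/2176699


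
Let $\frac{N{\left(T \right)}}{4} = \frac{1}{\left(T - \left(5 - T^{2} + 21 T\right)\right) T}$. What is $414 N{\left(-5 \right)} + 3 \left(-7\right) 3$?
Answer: $- \frac{1644}{25} \approx -65.76$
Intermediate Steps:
$N{\left(T \right)} = \frac{4}{T \left(-5 + T^{2} - 20 T\right)}$ ($N{\left(T \right)} = 4 \frac{1}{\left(T - \left(5 - T^{2} + 21 T\right)\right) T} = 4 \frac{1}{\left(-5 + T^{2} - 20 T\right) T} = 4 \frac{1}{T \left(-5 + T^{2} - 20 T\right)} = \frac{4}{T \left(-5 + T^{2} - 20 T\right)}$)
$414 N{\left(-5 \right)} + 3 \left(-7\right) 3 = 414 \frac{4}{\left(-5\right) \left(-5 + \left(-5\right)^{2} - -100\right)} + 3 \left(-7\right) 3 = 414 \cdot 4 \left(- \frac{1}{5}\right) \frac{1}{-5 + 25 + 100} - 63 = 414 \cdot 4 \left(- \frac{1}{5}\right) \frac{1}{120} - 63 = 414 \left(- \frac{1}{150}\right) - 63 = - \frac{69}{25} - 63 = - \frac{1644}{25}$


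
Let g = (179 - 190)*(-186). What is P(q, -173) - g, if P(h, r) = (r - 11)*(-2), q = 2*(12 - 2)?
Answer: -1678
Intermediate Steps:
g = 2046 (g = -11*(-186) = 2046)
q = 20 (q = 2*10 = 20)
P(h, r) = 22 - 2*r (P(h, r) = (-11 + r)*(-2) = 22 - 2*r)
P(q, -173) - g = (22 - 2*(-173)) - 1*2046 = (22 + 346) - 2046 = 368 - 2046 = -1678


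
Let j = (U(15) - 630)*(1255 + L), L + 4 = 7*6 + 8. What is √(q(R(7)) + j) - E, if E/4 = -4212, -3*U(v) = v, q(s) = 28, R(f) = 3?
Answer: 16848 + I*√826107 ≈ 16848.0 + 908.9*I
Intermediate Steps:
U(v) = -v/3
E = -16848 (E = 4*(-4212) = -16848)
L = 46 (L = -4 + (7*6 + 8) = -4 + (42 + 8) = -4 + 50 = 46)
j = -826135 (j = (-⅓*15 - 630)*(1255 + 46) = (-5 - 630)*1301 = -635*1301 = -826135)
√(q(R(7)) + j) - E = √(28 - 826135) - 1*(-16848) = √(-826107) + 16848 = I*√826107 + 16848 = 16848 + I*√826107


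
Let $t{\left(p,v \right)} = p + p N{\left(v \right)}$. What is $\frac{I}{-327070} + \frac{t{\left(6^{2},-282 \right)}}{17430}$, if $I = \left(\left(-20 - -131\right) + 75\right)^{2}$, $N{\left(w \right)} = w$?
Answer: $- \frac{13038828}{19002767} \approx -0.68615$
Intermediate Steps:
$t{\left(p,v \right)} = p + p v$
$I = 34596$ ($I = \left(\left(-20 + 131\right) + 75\right)^{2} = \left(111 + 75\right)^{2} = 186^{2} = 34596$)
$\frac{I}{-327070} + \frac{t{\left(6^{2},-282 \right)}}{17430} = \frac{34596}{-327070} + \frac{6^{2} \left(1 - 282\right)}{17430} = 34596 \left(- \frac{1}{327070}\right) + 36 \left(-281\right) \frac{1}{17430} = - \frac{17298}{163535} - \frac{1686}{2905} = - \frac{13038828}{19002767}$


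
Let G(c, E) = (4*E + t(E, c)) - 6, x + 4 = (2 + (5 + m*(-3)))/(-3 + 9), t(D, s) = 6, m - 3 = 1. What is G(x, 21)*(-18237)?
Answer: -1531908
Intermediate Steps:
m = 4 (m = 3 + 1 = 4)
x = -29/6 (x = -4 + (2 + (5 + 4*(-3)))/(-3 + 9) = -4 + (2 + (5 - 12))/6 = -4 + (2 - 7)*(⅙) = -4 - 5*⅙ = -4 - ⅚ = -29/6 ≈ -4.8333)
G(c, E) = 4*E (G(c, E) = (4*E + 6) - 6 = (6 + 4*E) - 6 = 4*E)
G(x, 21)*(-18237) = (4*21)*(-18237) = 84*(-18237) = -1531908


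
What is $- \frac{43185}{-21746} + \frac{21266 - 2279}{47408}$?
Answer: $\frac{1230102891}{515467184} \approx 2.3864$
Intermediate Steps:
$- \frac{43185}{-21746} + \frac{21266 - 2279}{47408} = \left(-43185\right) \left(- \frac{1}{21746}\right) + \left(21266 - 2279\right) \frac{1}{47408} = \frac{43185}{21746} + 18987 \cdot \frac{1}{47408} = \frac{43185}{21746} + \frac{18987}{47408} = \frac{1230102891}{515467184}$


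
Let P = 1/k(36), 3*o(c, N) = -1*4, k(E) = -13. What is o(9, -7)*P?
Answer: 4/39 ≈ 0.10256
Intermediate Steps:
o(c, N) = -4/3 (o(c, N) = (-1*4)/3 = (1/3)*(-4) = -4/3)
P = -1/13 (P = 1/(-13) = -1/13 ≈ -0.076923)
o(9, -7)*P = -4/3*(-1/13) = 4/39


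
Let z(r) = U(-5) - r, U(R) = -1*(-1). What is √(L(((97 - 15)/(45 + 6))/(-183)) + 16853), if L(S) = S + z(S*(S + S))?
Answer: 2*√367016255113/9333 ≈ 129.82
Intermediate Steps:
U(R) = 1
z(r) = 1 - r
L(S) = 1 + S - 2*S² (L(S) = S + (1 - S*(S + S)) = S + (1 - S*2*S) = S + (1 - 2*S²) = 1 + S - 2*S²)
√(L(((97 - 15)/(45 + 6))/(-183)) + 16853) = √((1 + ((97 - 15)/(45 + 6))/(-183) - 2*(97 - 15)²/(33489*(45 + 6)²)) + 16853) = √((1 + (82/51)*(-1/183) - 2*((82/51)*(-1/183))²) + 16853) = √((1 - 82/9333 - 2*(-82/9333)²) + 16853) = √((1 - 82/9333 - 2*6724/87104889) + 16853) = √((1 - 82/9333 - 13448/87104889) + 16853) = √(86326135/87104889 + 16853) = √(1468065020452/87104889) = 2*√367016255113/9333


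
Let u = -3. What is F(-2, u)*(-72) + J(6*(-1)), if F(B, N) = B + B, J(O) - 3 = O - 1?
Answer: 284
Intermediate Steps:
J(O) = 2 + O (J(O) = 3 + (O - 1) = 3 + (-1 + O) = 2 + O)
F(B, N) = 2*B
F(-2, u)*(-72) + J(6*(-1)) = (2*(-2))*(-72) + (2 + 6*(-1)) = -4*(-72) + (2 - 6) = 288 - 4 = 284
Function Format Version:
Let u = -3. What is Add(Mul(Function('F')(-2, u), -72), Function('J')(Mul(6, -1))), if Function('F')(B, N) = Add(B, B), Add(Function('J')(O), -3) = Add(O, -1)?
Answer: 284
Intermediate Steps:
Function('J')(O) = Add(2, O) (Function('J')(O) = Add(3, Add(O, -1)) = Add(3, Add(-1, O)) = Add(2, O))
Function('F')(B, N) = Mul(2, B)
Add(Mul(Function('F')(-2, u), -72), Function('J')(Mul(6, -1))) = Add(Mul(Mul(2, -2), -72), Add(2, Mul(6, -1))) = Add(Mul(-4, -72), Add(2, -6)) = Add(288, -4) = 284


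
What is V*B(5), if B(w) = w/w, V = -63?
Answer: -63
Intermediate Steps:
B(w) = 1
V*B(5) = -63*1 = -63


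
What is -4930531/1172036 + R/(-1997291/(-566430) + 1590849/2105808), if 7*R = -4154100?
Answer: -967931998977992564094161/6983207657751270316 ≈ -1.3861e+5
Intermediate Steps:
R = -4154100/7 (R = (1/7)*(-4154100) = -4154100/7 ≈ -5.9344e+5)
-4930531/1172036 + R/(-1997291/(-566430) + 1590849/2105808) = -4930531/1172036 - 4154100/(7*(-1997291/(-566430) + 1590849/2105808)) = -4930531*1/1172036 - 4154100/(7*(-1997291*(-1/566430) + 1590849*(1/2105808))) = -4930531/1172036 - 4154100/(7*(1997291/566430 + 530283/701936)) = -4930531/1172036 - 4154100/(7*851169327533/198798804240) = -4930531/1172036 - 4154100/7*198798804240/851169327533 = -4930531/1172036 - 825830112693384000/5958185292731 = -967931998977992564094161/6983207657751270316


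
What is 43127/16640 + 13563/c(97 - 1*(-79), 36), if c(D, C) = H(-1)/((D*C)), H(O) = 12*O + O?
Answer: -109996971913/16640 ≈ -6.6104e+6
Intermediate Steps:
H(O) = 13*O
c(D, C) = -13/(C*D) (c(D, C) = (13*(-1))/((D*C)) = -13*1/(C*D) = -13/(C*D))
43127/16640 + 13563/c(97 - 1*(-79), 36) = 43127/16640 + 13563/((-13/(36*(97 - 1*(-79))))) = 43127*(1/16640) + 13563/((-13*1/36/(97 + 79))) = 43127/16640 + 13563/((-13*1/36/176)) = 43127/16640 + 13563/((-13*1/36*1/176)) = 43127/16640 + 13563/(-13/6336) = 43127/16640 + 13563*(-6336/13) = 43127/16640 - 85935168/13 = -109996971913/16640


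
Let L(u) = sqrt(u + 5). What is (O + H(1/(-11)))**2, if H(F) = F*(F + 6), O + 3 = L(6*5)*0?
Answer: 183184/14641 ≈ 12.512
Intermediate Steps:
L(u) = sqrt(5 + u)
O = -3 (O = -3 + sqrt(5 + 6*5)*0 = -3 + sqrt(5 + 30)*0 = -3 + sqrt(35)*0 = -3 + 0 = -3)
H(F) = F*(6 + F)
(O + H(1/(-11)))**2 = (-3 + (6 + 1/(-11))/(-11))**2 = (-3 - (6 - 1/11)/11)**2 = (-3 - 1/11*65/11)**2 = (-3 - 65/121)**2 = (-428/121)**2 = 183184/14641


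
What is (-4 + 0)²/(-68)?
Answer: -4/17 ≈ -0.23529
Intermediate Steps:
(-4 + 0)²/(-68) = (-4)²*(-1/68) = 16*(-1/68) = -4/17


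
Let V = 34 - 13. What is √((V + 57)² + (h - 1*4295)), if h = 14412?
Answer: √16201 ≈ 127.28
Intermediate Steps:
V = 21
√((V + 57)² + (h - 1*4295)) = √((21 + 57)² + (14412 - 1*4295)) = √(78² + (14412 - 4295)) = √(6084 + 10117) = √16201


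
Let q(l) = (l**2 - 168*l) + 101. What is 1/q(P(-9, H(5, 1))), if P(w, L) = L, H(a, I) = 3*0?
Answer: 1/101 ≈ 0.0099010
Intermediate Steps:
H(a, I) = 0
q(l) = 101 + l**2 - 168*l
1/q(P(-9, H(5, 1))) = 1/(101 + 0**2 - 168*0) = 1/(101 + 0 + 0) = 1/101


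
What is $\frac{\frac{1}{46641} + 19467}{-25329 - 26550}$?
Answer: $- \frac{907960348}{2419688439} \approx -0.37524$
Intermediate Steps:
$\frac{\frac{1}{46641} + 19467}{-25329 - 26550} = \frac{\frac{1}{46641} + 19467}{-51879} = \frac{907960348}{46641} \left(- \frac{1}{51879}\right) = - \frac{907960348}{2419688439}$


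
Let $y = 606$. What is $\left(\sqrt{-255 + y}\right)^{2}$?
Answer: $351$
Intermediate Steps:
$\left(\sqrt{-255 + y}\right)^{2} = \left(\sqrt{-255 + 606}\right)^{2} = \left(\sqrt{351}\right)^{2} = \left(3 \sqrt{39}\right)^{2} = 351$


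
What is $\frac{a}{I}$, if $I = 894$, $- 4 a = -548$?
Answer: $\frac{137}{894} \approx 0.15324$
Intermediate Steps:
$a = 137$ ($a = \left(- \frac{1}{4}\right) \left(-548\right) = 137$)
$\frac{a}{I} = \frac{137}{894}$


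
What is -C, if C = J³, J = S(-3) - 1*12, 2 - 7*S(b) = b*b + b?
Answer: 681472/343 ≈ 1986.8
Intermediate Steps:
S(b) = 2/7 - b/7 - b²/7 (S(b) = 2/7 - (b*b + b)/7 = 2/7 - (b² + b)/7 = 2/7 - (b + b²)/7 = 2/7 + (-b/7 - b²/7) = 2/7 - b/7 - b²/7)
J = -88/7 (J = (2/7 - ⅐*(-3) - ⅐*(-3)²) - 1*12 = (2/7 + 3/7 - ⅐*9) - 12 = (2/7 + 3/7 - 9/7) - 12 = -4/7 - 12 = -88/7 ≈ -12.571)
C = -681472/343 (C = (-88/7)³ = -681472/343 ≈ -1986.8)
-C = -1*(-681472/343) = 681472/343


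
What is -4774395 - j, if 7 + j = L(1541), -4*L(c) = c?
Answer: -19096011/4 ≈ -4.7740e+6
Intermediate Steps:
L(c) = -c/4
j = -1569/4 (j = -7 - 1/4*1541 = -7 - 1541/4 = -1569/4 ≈ -392.25)
-4774395 - j = -4774395 - 1*(-1569/4) = -4774395 + 1569/4 = -19096011/4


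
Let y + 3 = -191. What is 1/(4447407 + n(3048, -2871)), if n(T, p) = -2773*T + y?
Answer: -1/4004891 ≈ -2.4969e-7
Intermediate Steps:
y = -194 (y = -3 - 191 = -194)
n(T, p) = -194 - 2773*T (n(T, p) = -2773*T - 194 = -194 - 2773*T)
1/(4447407 + n(3048, -2871)) = 1/(4447407 + (-194 - 2773*3048)) = 1/(4447407 + (-194 - 8452104)) = 1/(4447407 - 8452298) = 1/(-4004891) = -1/4004891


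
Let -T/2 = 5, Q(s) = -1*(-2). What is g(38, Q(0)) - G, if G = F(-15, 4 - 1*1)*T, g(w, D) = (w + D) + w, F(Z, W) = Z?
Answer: -72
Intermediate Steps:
Q(s) = 2
T = -10 (T = -2*5 = -10)
g(w, D) = D + 2*w (g(w, D) = (D + w) + w = D + 2*w)
G = 150 (G = -15*(-10) = 150)
g(38, Q(0)) - G = (2 + 2*38) - 1*150 = (2 + 76) - 150 = 78 - 150 = -72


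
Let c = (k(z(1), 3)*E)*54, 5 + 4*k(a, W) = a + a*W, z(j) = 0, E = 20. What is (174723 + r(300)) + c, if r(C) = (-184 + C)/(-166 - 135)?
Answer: 52185157/301 ≈ 1.7337e+5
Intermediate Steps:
k(a, W) = -5/4 + a/4 + W*a/4 (k(a, W) = -5/4 + (a + a*W)/4 = -5/4 + (a + W*a)/4 = -5/4 + (a/4 + W*a/4) = -5/4 + a/4 + W*a/4)
r(C) = 184/301 - C/301 (r(C) = (-184 + C)/(-301) = (-184 + C)*(-1/301) = 184/301 - C/301)
c = -1350 (c = ((-5/4 + (1/4)*0 + (1/4)*3*0)*20)*54 = ((-5/4 + 0 + 0)*20)*54 = -5/4*20*54 = -25*54 = -1350)
(174723 + r(300)) + c = (174723 + (184/301 - 1/301*300)) - 1350 = (174723 + (184/301 - 300/301)) - 1350 = (174723 - 116/301) - 1350 = 52591507/301 - 1350 = 52185157/301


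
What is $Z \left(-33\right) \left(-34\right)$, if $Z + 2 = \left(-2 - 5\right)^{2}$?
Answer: $52734$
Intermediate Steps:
$Z = 47$ ($Z = -2 + \left(-2 - 5\right)^{2} = -2 + \left(-7\right)^{2} = -2 + 49 = 47$)
$Z \left(-33\right) \left(-34\right) = 47 \left(-33\right) \left(-34\right) = \left(-1551\right) \left(-34\right) = 52734$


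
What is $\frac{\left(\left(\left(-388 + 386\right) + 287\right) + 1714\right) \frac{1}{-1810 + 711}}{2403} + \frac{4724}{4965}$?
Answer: $\frac{4155224131}{4370684535} \approx 0.9507$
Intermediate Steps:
$\frac{\left(\left(\left(-388 + 386\right) + 287\right) + 1714\right) \frac{1}{-1810 + 711}}{2403} + \frac{4724}{4965} = \frac{\left(-2 + 287\right) + 1714}{-1099} \cdot \frac{1}{2403} + 4724 \cdot \frac{1}{4965} = \left(285 + 1714\right) \left(- \frac{1}{1099}\right) \frac{1}{2403} + \frac{4724}{4965} = 1999 \left(- \frac{1}{1099}\right) \frac{1}{2403} + \frac{4724}{4965} = \left(- \frac{1999}{1099}\right) \frac{1}{2403} + \frac{4724}{4965} = - \frac{1999}{2640897} + \frac{4724}{4965} = \frac{4155224131}{4370684535}$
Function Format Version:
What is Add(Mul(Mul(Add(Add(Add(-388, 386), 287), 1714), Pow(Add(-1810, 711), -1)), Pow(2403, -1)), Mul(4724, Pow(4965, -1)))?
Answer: Rational(4155224131, 4370684535) ≈ 0.95070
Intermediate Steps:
Add(Mul(Mul(Add(Add(Add(-388, 386), 287), 1714), Pow(Add(-1810, 711), -1)), Pow(2403, -1)), Mul(4724, Pow(4965, -1))) = Add(Mul(Mul(Add(Add(-2, 287), 1714), Pow(-1099, -1)), Rational(1, 2403)), Mul(4724, Rational(1, 4965))) = Add(Mul(Mul(Add(285, 1714), Rational(-1, 1099)), Rational(1, 2403)), Rational(4724, 4965)) = Add(Mul(Mul(1999, Rational(-1, 1099)), Rational(1, 2403)), Rational(4724, 4965)) = Add(Mul(Rational(-1999, 1099), Rational(1, 2403)), Rational(4724, 4965)) = Add(Rational(-1999, 2640897), Rational(4724, 4965)) = Rational(4155224131, 4370684535)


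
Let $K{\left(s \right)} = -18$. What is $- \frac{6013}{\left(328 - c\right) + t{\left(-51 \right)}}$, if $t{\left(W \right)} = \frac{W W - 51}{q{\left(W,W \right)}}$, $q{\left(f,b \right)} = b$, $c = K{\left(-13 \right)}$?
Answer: $- \frac{6013}{296} \approx -20.314$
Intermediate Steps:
$c = -18$
$t{\left(W \right)} = \frac{-51 + W^{2}}{W}$ ($t{\left(W \right)} = \frac{W W - 51}{W} = \frac{W^{2} - 51}{W} = \frac{-51 + W^{2}}{W}$)
$- \frac{6013}{\left(328 - c\right) + t{\left(-51 \right)}} = - \frac{6013}{\left(328 - -18\right) - \left(51 + \frac{51}{-51}\right)} = - \frac{6013}{\left(328 + 18\right) - 50} = - \frac{6013}{346 + \left(-51 + 1\right)} = - \frac{6013}{346 - 50} = - \frac{6013}{296}$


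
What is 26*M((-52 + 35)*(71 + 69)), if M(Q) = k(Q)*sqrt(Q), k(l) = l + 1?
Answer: -123708*I*sqrt(595) ≈ -3.0176e+6*I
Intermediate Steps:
k(l) = 1 + l
M(Q) = sqrt(Q)*(1 + Q) (M(Q) = (1 + Q)*sqrt(Q) = sqrt(Q)*(1 + Q))
26*M((-52 + 35)*(71 + 69)) = 26*(sqrt((-52 + 35)*(71 + 69))*(1 + (-52 + 35)*(71 + 69))) = 26*(sqrt(-17*140)*(1 - 17*140)) = 26*(sqrt(-2380)*(1 - 2380)) = 26*((2*I*sqrt(595))*(-2379)) = 26*(-4758*I*sqrt(595)) = -123708*I*sqrt(595)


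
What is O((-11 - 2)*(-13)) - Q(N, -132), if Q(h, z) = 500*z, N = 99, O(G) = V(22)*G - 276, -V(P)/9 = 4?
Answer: 59640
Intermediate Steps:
V(P) = -36 (V(P) = -9*4 = -36)
O(G) = -276 - 36*G (O(G) = -36*G - 276 = -276 - 36*G)
O((-11 - 2)*(-13)) - Q(N, -132) = (-276 - 36*(-11 - 2)*(-13)) - 500*(-132) = (-276 - (-468)*(-13)) - 1*(-66000) = (-276 - 36*169) + 66000 = (-276 - 6084) + 66000 = -6360 + 66000 = 59640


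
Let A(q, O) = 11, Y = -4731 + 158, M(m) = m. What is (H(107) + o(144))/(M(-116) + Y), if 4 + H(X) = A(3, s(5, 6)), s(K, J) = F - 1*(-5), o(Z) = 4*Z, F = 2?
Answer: -583/4689 ≈ -0.12433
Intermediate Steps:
Y = -4573
s(K, J) = 7 (s(K, J) = 2 - 1*(-5) = 2 + 5 = 7)
H(X) = 7 (H(X) = -4 + 11 = 7)
(H(107) + o(144))/(M(-116) + Y) = (7 + 4*144)/(-116 - 4573) = (7 + 576)/(-4689) = 583*(-1/4689) = -583/4689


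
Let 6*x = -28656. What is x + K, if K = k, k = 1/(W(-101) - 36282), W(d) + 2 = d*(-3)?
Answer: -171845257/35981 ≈ -4776.0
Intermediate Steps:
x = -4776 (x = (⅙)*(-28656) = -4776)
W(d) = -2 - 3*d (W(d) = -2 + d*(-3) = -2 - 3*d)
k = -1/35981 (k = 1/((-2 - 3*(-101)) - 36282) = 1/((-2 + 303) - 36282) = 1/(301 - 36282) = 1/(-35981) = -1/35981 ≈ -2.7792e-5)
K = -1/35981 ≈ -2.7792e-5
x + K = -4776 - 1/35981 = -171845257/35981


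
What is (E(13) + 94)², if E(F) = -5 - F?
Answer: 5776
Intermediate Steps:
(E(13) + 94)² = ((-5 - 1*13) + 94)² = ((-5 - 13) + 94)² = (-18 + 94)² = 76² = 5776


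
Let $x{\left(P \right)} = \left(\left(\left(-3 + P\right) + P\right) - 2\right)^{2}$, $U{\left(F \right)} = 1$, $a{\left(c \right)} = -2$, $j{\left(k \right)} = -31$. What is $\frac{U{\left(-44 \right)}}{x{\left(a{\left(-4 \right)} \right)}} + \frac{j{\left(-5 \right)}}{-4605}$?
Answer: $\frac{2372}{124335} \approx 0.019077$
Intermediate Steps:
$x{\left(P \right)} = \left(-5 + 2 P\right)^{2}$ ($x{\left(P \right)} = \left(\left(-3 + 2 P\right) - 2\right)^{2} = \left(-5 + 2 P\right)^{2}$)
$\frac{U{\left(-44 \right)}}{x{\left(a{\left(-4 \right)} \right)}} + \frac{j{\left(-5 \right)}}{-4605} = 1 \frac{1}{\left(-5 + 2 \left(-2\right)\right)^{2}} - \frac{31}{-4605} = 1 \frac{1}{\left(-5 - 4\right)^{2}} - - \frac{31}{4605} = 1 \frac{1}{\left(-9\right)^{2}} + \frac{31}{4605} = 1 \cdot \frac{1}{81} + \frac{31}{4605} = \frac{1}{81} + \frac{31}{4605} = \frac{2372}{124335}$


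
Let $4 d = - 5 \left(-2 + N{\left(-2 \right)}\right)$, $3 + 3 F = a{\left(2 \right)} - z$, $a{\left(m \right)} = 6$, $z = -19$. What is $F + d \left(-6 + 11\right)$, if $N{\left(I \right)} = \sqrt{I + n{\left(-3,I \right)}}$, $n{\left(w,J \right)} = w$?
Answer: $\frac{119}{6} - \frac{25 i \sqrt{5}}{4} \approx 19.833 - 13.975 i$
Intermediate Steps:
$F = \frac{22}{3}$ ($F = -1 + \frac{6 - -19}{3} = -1 + \frac{6 + 19}{3} = -1 + \frac{1}{3} \cdot 25 = -1 + \frac{25}{3} = \frac{22}{3} \approx 7.3333$)
$N{\left(I \right)} = \sqrt{-3 + I}$ ($N{\left(I \right)} = \sqrt{I - 3} = \sqrt{-3 + I}$)
$d = \frac{5}{2} - \frac{5 i \sqrt{5}}{4}$ ($d = \frac{\left(-5\right) \left(-2 + \sqrt{-3 - 2}\right)}{4} = \frac{\left(-5\right) \left(-2 + \sqrt{-5}\right)}{4} = \frac{\left(-5\right) \left(-2 + i \sqrt{5}\right)}{4} = \frac{10 - 5 i \sqrt{5}}{4} = \frac{5}{2} - \frac{5 i \sqrt{5}}{4} \approx 2.5 - 2.7951 i$)
$F + d \left(-6 + 11\right) = \frac{22}{3} + \left(\frac{5}{2} - \frac{5 i \sqrt{5}}{4}\right) \left(-6 + 11\right) = \frac{22}{3} + \left(\frac{5}{2} - \frac{5 i \sqrt{5}}{4}\right) 5 = \frac{22}{3} + \left(\frac{25}{2} - \frac{25 i \sqrt{5}}{4}\right) = \frac{119}{6} - \frac{25 i \sqrt{5}}{4}$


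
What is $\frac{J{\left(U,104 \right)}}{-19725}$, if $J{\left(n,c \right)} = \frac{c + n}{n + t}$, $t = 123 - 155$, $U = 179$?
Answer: $- \frac{283}{2899575} \approx -9.7601 \cdot 10^{-5}$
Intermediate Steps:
$t = -32$
$J{\left(n,c \right)} = \frac{c + n}{-32 + n}$ ($J{\left(n,c \right)} = \frac{c + n}{n - 32} = \frac{c + n}{-32 + n}$)
$\frac{J{\left(U,104 \right)}}{-19725} = \frac{\frac{1}{-32 + 179} \left(104 + 179\right)}{-19725} = \frac{1}{147} \cdot 283 \left(- \frac{1}{19725}\right) = \frac{283}{147} \left(- \frac{1}{19725}\right) = - \frac{283}{2899575}$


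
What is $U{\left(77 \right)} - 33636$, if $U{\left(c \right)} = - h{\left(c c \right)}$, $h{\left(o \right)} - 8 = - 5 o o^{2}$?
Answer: $1042111866801$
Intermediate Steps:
$h{\left(o \right)} = 8 - 5 o^{3}$ ($h{\left(o \right)} = 8 + - 5 o o^{2} = 8 - 5 o^{3}$)
$U{\left(c \right)} = -8 + 5 c^{6}$ ($U{\left(c \right)} = - (8 - 5 \left(c c\right)^{3}) = - (8 - 5 \left(c^{2}\right)^{3}) = - (8 - 5 c^{6}) = -8 + 5 c^{6}$)
$U{\left(77 \right)} - 33636 = \left(-8 + 5 \cdot 77^{6}\right) - 33636 = \left(-8 + 5 \cdot 208422380089\right) - 33636 = \left(-8 + 1042111900445\right) - 33636 = 1042111900437 - 33636 = 1042111866801$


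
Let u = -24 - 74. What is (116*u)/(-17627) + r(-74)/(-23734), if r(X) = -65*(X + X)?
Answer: 50118186/209179609 ≈ 0.23959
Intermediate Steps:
u = -98
r(X) = -130*X
(116*u)/(-17627) + r(-74)/(-23734) = (116*(-98))/(-17627) - 130*(-74)/(-23734) = -11368*(-1/17627) + 9620*(-1/23734) = 11368/17627 - 4810/11867 = 50118186/209179609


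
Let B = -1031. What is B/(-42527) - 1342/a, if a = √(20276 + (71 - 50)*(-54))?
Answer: 1031/42527 - 671*√19142/9571 ≈ -9.6755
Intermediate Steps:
a = √19142 (a = √(20276 + 21*(-54)) = √(20276 - 1134) = √19142 ≈ 138.35)
B/(-42527) - 1342/a = -1031/(-42527) - 1342*√19142/19142 = -1031*(-1/42527) - 671*√19142/9571 = 1031/42527 - 671*√19142/9571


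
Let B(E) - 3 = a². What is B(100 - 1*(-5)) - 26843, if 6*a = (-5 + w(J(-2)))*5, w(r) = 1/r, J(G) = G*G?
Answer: -15450815/576 ≈ -26824.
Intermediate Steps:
J(G) = G²
a = -95/24 (a = ((-5 + 1/((-2)²))*5)/6 = ((-5 + 1/4)*5)/6 = ((-5 + ¼)*5)/6 = (-19/4*5)/6 = (⅙)*(-95/4) = -95/24 ≈ -3.9583)
B(E) = 10753/576 (B(E) = 3 + (-95/24)² = 3 + 9025/576 = 10753/576)
B(100 - 1*(-5)) - 26843 = 10753/576 - 26843 = -15450815/576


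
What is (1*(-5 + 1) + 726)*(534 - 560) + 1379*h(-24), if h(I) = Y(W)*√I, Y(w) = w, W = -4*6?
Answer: -18772 - 66192*I*√6 ≈ -18772.0 - 1.6214e+5*I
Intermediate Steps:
W = -24
h(I) = -24*√I
(1*(-5 + 1) + 726)*(534 - 560) + 1379*h(-24) = (1*(-5 + 1) + 726)*(534 - 560) + 1379*(-48*I*√6) = (1*(-4) + 726)*(-26) + 1379*(-48*I*√6) = (-4 + 726)*(-26) + 1379*(-48*I*√6) = 722*(-26) - 66192*I*√6 = -18772 - 66192*I*√6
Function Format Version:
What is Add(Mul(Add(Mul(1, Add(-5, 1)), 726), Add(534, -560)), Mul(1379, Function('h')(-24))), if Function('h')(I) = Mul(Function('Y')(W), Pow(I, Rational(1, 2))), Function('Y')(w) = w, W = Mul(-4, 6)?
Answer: Add(-18772, Mul(-66192, I, Pow(6, Rational(1, 2)))) ≈ Add(-18772., Mul(-1.6214e+5, I))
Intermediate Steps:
W = -24
Function('h')(I) = Mul(-24, Pow(I, Rational(1, 2)))
Add(Mul(Add(Mul(1, Add(-5, 1)), 726), Add(534, -560)), Mul(1379, Function('h')(-24))) = Add(Mul(Add(Mul(1, Add(-5, 1)), 726), Add(534, -560)), Mul(1379, Mul(-24, Pow(-24, Rational(1, 2))))) = Add(Mul(Add(Mul(1, -4), 726), -26), Mul(1379, Mul(-24, Mul(2, I, Pow(6, Rational(1, 2)))))) = Add(Mul(Add(-4, 726), -26), Mul(1379, Mul(-48, I, Pow(6, Rational(1, 2))))) = Add(Mul(722, -26), Mul(-66192, I, Pow(6, Rational(1, 2)))) = Add(-18772, Mul(-66192, I, Pow(6, Rational(1, 2))))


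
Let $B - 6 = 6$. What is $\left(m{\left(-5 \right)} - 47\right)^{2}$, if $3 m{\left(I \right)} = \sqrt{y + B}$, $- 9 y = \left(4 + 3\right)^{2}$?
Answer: $\frac{\left(423 - \sqrt{59}\right)^{2}}{81} \approx 2129.5$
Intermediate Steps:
$B = 12$ ($B = 6 + 6 = 12$)
$y = - \frac{49}{9}$ ($y = - \frac{\left(4 + 3\right)^{2}}{9} = - \frac{7^{2}}{9} = \left(- \frac{1}{9}\right) 49 = - \frac{49}{9} \approx -5.4444$)
$m{\left(I \right)} = \frac{\sqrt{59}}{9}$ ($m{\left(I \right)} = \frac{\sqrt{- \frac{49}{9} + 12}}{3} = \frac{\sqrt{\frac{59}{9}}}{3} = \frac{\frac{1}{3} \sqrt{59}}{3} = \frac{\sqrt{59}}{9}$)
$\left(m{\left(-5 \right)} - 47\right)^{2} = \left(\frac{\sqrt{59}}{9} - 47\right)^{2} = \left(-47 + \frac{\sqrt{59}}{9}\right)^{2}$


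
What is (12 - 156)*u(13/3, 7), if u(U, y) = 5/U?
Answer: -2160/13 ≈ -166.15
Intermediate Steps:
(12 - 156)*u(13/3, 7) = (12 - 156)*(5/((13/3))) = -720/(13*(⅓)) = -720/13/3 = -720*3/13 = -144*15/13 = -2160/13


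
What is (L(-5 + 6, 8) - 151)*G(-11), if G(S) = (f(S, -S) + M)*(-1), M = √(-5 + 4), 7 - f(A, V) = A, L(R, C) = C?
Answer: 2574 + 143*I ≈ 2574.0 + 143.0*I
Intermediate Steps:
f(A, V) = 7 - A
M = I (M = √(-1) = I ≈ 1.0*I)
G(S) = -7 + S - I (G(S) = ((7 - S) + I)*(-1) = (7 + I - S)*(-1) = -7 + S - I)
(L(-5 + 6, 8) - 151)*G(-11) = (8 - 151)*(-7 - 11 - I) = -143*(-18 - I) = 2574 + 143*I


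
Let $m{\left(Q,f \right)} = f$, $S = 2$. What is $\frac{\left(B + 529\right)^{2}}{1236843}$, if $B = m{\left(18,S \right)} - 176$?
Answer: $\frac{126025}{1236843} \approx 0.10189$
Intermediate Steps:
$B = -174$ ($B = 2 - 176 = -174$)
$\frac{\left(B + 529\right)^{2}}{1236843} = \frac{\left(-174 + 529\right)^{2}}{1236843} = 355^{2} \cdot \frac{1}{1236843} = 126025 \cdot \frac{1}{1236843} = \frac{126025}{1236843}$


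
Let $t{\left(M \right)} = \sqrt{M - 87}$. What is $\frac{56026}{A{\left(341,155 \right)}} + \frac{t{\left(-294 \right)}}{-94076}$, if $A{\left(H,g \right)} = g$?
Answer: $\frac{56026}{155} - \frac{i \sqrt{381}}{94076} \approx 361.46 - 0.00020748 i$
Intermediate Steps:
$t{\left(M \right)} = \sqrt{-87 + M}$
$\frac{56026}{A{\left(341,155 \right)}} + \frac{t{\left(-294 \right)}}{-94076} = \frac{56026}{155} + \frac{\sqrt{-87 - 294}}{-94076} = 56026 \cdot \frac{1}{155} + \sqrt{-381} \left(- \frac{1}{94076}\right) = \frac{56026}{155} + i \sqrt{381} \left(- \frac{1}{94076}\right) = \frac{56026}{155} - \frac{i \sqrt{381}}{94076}$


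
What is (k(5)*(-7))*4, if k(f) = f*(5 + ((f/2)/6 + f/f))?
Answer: -2695/3 ≈ -898.33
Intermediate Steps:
k(f) = f*(6 + f/12) (k(f) = f*(5 + ((f*(½))*(⅙) + 1)) = f*(5 + ((f/2)*(⅙) + 1)) = f*(5 + (f/12 + 1)) = f*(5 + (1 + f/12)) = f*(6 + f/12))
(k(5)*(-7))*4 = (((1/12)*5*(72 + 5))*(-7))*4 = (((1/12)*5*77)*(-7))*4 = ((385/12)*(-7))*4 = -2695/12*4 = -2695/3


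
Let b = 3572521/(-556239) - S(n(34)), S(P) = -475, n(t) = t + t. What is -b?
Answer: -260641004/556239 ≈ -468.58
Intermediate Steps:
n(t) = 2*t
b = 260641004/556239 (b = 3572521/(-556239) - 1*(-475) = 3572521*(-1/556239) + 475 = -3572521/556239 + 475 = 260641004/556239 ≈ 468.58)
-b = -1*260641004/556239 = -260641004/556239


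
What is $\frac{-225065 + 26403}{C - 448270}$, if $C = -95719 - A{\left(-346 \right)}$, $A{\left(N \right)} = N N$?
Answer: $\frac{198662}{663705} \approx 0.29932$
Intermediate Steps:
$A{\left(N \right)} = N^{2}$
$C = -215435$ ($C = -95719 - \left(-346\right)^{2} = -95719 - 119716 = -215435$)
$\frac{-225065 + 26403}{C - 448270} = \frac{-225065 + 26403}{-215435 - 448270} = - \frac{198662}{-663705} = \left(-198662\right) \left(- \frac{1}{663705}\right) = \frac{198662}{663705}$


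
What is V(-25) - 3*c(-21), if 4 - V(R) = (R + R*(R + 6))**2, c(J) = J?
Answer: -202433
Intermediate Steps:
V(R) = 4 - (R + R*(6 + R))**2 (V(R) = 4 - (R + R*(R + 6))**2 = 4 - (R + R*(6 + R))**2)
V(-25) - 3*c(-21) = (4 - 1*(-25)**2*(7 - 25)**2) - 3*(-21) = (4 - 1*625*(-18)**2) + 63 = (4 - 1*625*324) + 63 = (4 - 202500) + 63 = -202496 + 63 = -202433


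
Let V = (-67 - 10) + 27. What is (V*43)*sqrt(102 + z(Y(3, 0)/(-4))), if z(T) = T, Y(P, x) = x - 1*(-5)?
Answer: -1075*sqrt(403) ≈ -21580.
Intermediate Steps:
Y(P, x) = 5 + x (Y(P, x) = x + 5 = 5 + x)
V = -50 (V = -77 + 27 = -50)
(V*43)*sqrt(102 + z(Y(3, 0)/(-4))) = (-50*43)*sqrt(102 + (5 + 0)/(-4)) = -2150*sqrt(102 + 5*(-1/4)) = -2150*sqrt(102 - 5/4) = -1075*sqrt(403)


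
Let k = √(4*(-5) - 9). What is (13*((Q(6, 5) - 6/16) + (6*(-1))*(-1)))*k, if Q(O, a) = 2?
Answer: 793*I*√29/8 ≈ 533.8*I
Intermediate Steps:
k = I*√29 (k = √(-20 - 9) = √(-29) = I*√29 ≈ 5.3852*I)
(13*((Q(6, 5) - 6/16) + (6*(-1))*(-1)))*k = (13*((2 - 6/16) + (6*(-1))*(-1)))*(I*√29) = (13*((2 - 6*1/16) - 6*(-1)))*(I*√29) = (13*((2 - 3/8) + 6))*(I*√29) = (13*(13/8 + 6))*(I*√29) = (13*(61/8))*(I*√29) = 793*(I*√29)/8 = 793*I*√29/8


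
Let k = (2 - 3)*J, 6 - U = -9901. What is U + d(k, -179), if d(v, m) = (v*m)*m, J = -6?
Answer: 202153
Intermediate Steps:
U = 9907 (U = 6 - 1*(-9901) = 6 + 9901 = 9907)
k = 6 (k = (2 - 3)*(-6) = -1*(-6) = 6)
d(v, m) = v*m² (d(v, m) = (m*v)*m = v*m²)
U + d(k, -179) = 9907 + 6*(-179)² = 9907 + 6*32041 = 9907 + 192246 = 202153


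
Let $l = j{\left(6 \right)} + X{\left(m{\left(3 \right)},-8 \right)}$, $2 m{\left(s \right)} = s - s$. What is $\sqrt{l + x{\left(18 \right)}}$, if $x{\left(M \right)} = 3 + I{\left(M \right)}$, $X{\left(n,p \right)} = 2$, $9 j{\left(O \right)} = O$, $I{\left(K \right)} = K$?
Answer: $\frac{\sqrt{213}}{3} \approx 4.8648$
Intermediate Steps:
$j{\left(O \right)} = \frac{O}{9}$
$m{\left(s \right)} = 0$ ($m{\left(s \right)} = \frac{s - s}{2} = \frac{1}{2} \cdot 0 = 0$)
$x{\left(M \right)} = 3 + M$
$l = \frac{8}{3}$ ($l = \frac{1}{9} \cdot 6 + 2 = \frac{2}{3} + 2 = \frac{8}{3} \approx 2.6667$)
$\sqrt{l + x{\left(18 \right)}} = \sqrt{\frac{8}{3} + \left(3 + 18\right)} = \sqrt{\frac{8}{3} + 21} = \sqrt{\frac{71}{3}} = \frac{\sqrt{213}}{3}$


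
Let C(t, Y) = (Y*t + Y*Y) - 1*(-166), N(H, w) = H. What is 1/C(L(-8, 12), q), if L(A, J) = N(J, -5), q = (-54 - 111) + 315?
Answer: 1/24466 ≈ 4.0873e-5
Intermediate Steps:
q = 150 (q = -165 + 315 = 150)
L(A, J) = J
C(t, Y) = 166 + Y**2 + Y*t (C(t, Y) = (Y*t + Y**2) + 166 = (Y**2 + Y*t) + 166 = 166 + Y**2 + Y*t)
1/C(L(-8, 12), q) = 1/(166 + 150**2 + 150*12) = 1/(166 + 22500 + 1800) = 1/24466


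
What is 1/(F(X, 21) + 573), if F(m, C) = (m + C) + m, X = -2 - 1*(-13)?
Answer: 1/616 ≈ 0.0016234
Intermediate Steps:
X = 11 (X = -2 + 13 = 11)
F(m, C) = C + 2*m (F(m, C) = (C + m) + m = C + 2*m)
1/(F(X, 21) + 573) = 1/((21 + 2*11) + 573) = 1/((21 + 22) + 573) = 1/(43 + 573) = 1/616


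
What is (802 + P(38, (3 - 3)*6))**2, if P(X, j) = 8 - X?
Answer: 595984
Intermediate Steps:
(802 + P(38, (3 - 3)*6))**2 = (802 + (8 - 1*38))**2 = (802 + (8 - 38))**2 = (802 - 30)**2 = 772**2 = 595984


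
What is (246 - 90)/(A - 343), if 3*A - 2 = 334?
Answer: -52/77 ≈ -0.67532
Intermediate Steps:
A = 112 (A = ⅔ + (⅓)*334 = ⅔ + 334/3 = 112)
(246 - 90)/(A - 343) = (246 - 90)/(112 - 343) = 156/(-231) = 156*(-1/231) = -52/77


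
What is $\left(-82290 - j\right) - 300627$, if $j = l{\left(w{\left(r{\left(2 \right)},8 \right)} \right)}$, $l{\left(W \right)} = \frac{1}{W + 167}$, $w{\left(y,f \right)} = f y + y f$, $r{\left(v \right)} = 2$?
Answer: $- \frac{76200484}{199} \approx -3.8292 \cdot 10^{5}$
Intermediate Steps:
$w{\left(y,f \right)} = 2 f y$ ($w{\left(y,f \right)} = f y + f y = 2 f y$)
$l{\left(W \right)} = \frac{1}{167 + W}$
$j = \frac{1}{199}$ ($j = \frac{1}{167 + 2 \cdot 8 \cdot 2} = \frac{1}{167 + 32} = \frac{1}{199} \approx 0.0050251$)
$\left(-82290 - j\right) - 300627 = \left(-82290 - \frac{1}{199}\right) - 300627 = - \frac{16375711}{199} - 300627 = - \frac{76200484}{199}$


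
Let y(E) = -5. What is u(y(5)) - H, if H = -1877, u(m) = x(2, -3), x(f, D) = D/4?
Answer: 7505/4 ≈ 1876.3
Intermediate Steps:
x(f, D) = D/4 (x(f, D) = D*(¼) = D/4)
u(m) = -¾ (u(m) = (¼)*(-3) = -¾)
u(y(5)) - H = -¾ - 1*(-1877) = -¾ + 1877 = 7505/4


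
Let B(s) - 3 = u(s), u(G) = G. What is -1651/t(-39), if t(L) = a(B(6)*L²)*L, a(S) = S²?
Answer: 127/562166163 ≈ 2.2591e-7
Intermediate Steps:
B(s) = 3 + s
t(L) = 81*L⁵ (t(L) = ((3 + 6)*L²)²*L = (9*L²)²*L = (81*L⁴)*L = 81*L⁵)
-1651/t(-39) = -1651/(81*(-39)⁵) = -1651/(81*(-90224199)) = -1651/(-7308160119) = -1651*(-1/7308160119) = 127/562166163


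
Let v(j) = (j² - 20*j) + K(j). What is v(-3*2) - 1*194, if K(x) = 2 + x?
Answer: -42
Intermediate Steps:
v(j) = 2 + j² - 19*j (v(j) = (j² - 20*j) + (2 + j) = 2 + j² - 19*j)
v(-3*2) - 1*194 = (2 + (-3*2)² - (-57)*2) - 1*194 = (2 + (-6)² - 19*(-6)) - 194 = (2 + 36 + 114) - 194 = 152 - 194 = -42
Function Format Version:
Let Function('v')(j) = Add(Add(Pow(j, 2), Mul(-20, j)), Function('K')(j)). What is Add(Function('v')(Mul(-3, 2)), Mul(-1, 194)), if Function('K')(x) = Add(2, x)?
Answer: -42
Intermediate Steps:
Function('v')(j) = Add(2, Pow(j, 2), Mul(-19, j)) (Function('v')(j) = Add(Add(Pow(j, 2), Mul(-20, j)), Add(2, j)) = Add(2, Pow(j, 2), Mul(-19, j)))
Add(Function('v')(Mul(-3, 2)), Mul(-1, 194)) = Add(Add(2, Pow(Mul(-3, 2), 2), Mul(-19, Mul(-3, 2))), Mul(-1, 194)) = Add(Add(2, Pow(-6, 2), Mul(-19, -6)), -194) = Add(Add(2, 36, 114), -194) = Add(152, -194) = -42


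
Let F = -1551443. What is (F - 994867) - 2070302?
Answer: -4616612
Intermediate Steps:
(F - 994867) - 2070302 = (-1551443 - 994867) - 2070302 = -2546310 - 2070302 = -4616612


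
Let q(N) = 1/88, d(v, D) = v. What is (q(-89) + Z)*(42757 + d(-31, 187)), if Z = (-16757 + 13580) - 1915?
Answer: -9572653485/44 ≈ -2.1756e+8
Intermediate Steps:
q(N) = 1/88
Z = -5092 (Z = -3177 - 1915 = -5092)
(q(-89) + Z)*(42757 + d(-31, 187)) = (1/88 - 5092)*(42757 - 31) = -448095/88*42726 = -9572653485/44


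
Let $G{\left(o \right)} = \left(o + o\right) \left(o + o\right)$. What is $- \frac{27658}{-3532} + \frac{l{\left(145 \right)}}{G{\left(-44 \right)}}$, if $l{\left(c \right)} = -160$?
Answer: $\frac{834447}{106843} \approx 7.81$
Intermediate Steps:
$G{\left(o \right)} = 4 o^{2}$ ($G{\left(o \right)} = 2 o 2 o = 4 o^{2}$)
$- \frac{27658}{-3532} + \frac{l{\left(145 \right)}}{G{\left(-44 \right)}} = - \frac{27658}{-3532} - \frac{160}{4 \left(-44\right)^{2}} = \left(-27658\right) \left(- \frac{1}{3532}\right) - \frac{160}{4 \cdot 1936} = \frac{13829}{1766} - \frac{160}{7744} = \frac{13829}{1766} - \frac{5}{242} = \frac{834447}{106843}$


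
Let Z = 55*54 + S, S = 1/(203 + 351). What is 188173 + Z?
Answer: 105893223/554 ≈ 1.9114e+5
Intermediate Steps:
S = 1/554 ≈ 0.0018051
Z = 1645381/554 (Z = 55*54 + 1/554 = 2970 + 1/554 = 1645381/554 ≈ 2970.0)
188173 + Z = 188173 + 1645381/554 = 105893223/554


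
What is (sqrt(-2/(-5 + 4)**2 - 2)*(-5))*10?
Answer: -100*I ≈ -100.0*I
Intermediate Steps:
(sqrt(-2/(-5 + 4)**2 - 2)*(-5))*10 = (sqrt(-2/((-1)**2) - 2)*(-5))*10 = (sqrt(-2/1 - 2)*(-5))*10 = (sqrt(-2*1 - 2)*(-5))*10 = (sqrt(-2 - 2)*(-5))*10 = (sqrt(-4)*(-5))*10 = ((2*I)*(-5))*10 = -10*I*10 = -100*I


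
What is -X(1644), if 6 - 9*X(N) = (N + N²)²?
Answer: 2437890394798/3 ≈ 8.1263e+11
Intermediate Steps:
X(N) = ⅔ - (N + N²)²/9
-X(1644) = -(⅔ - ⅑*1644²*(1 + 1644)²) = -(⅔ - ⅑*2702736*1645²) = -(⅔ - ⅑*2702736*2706025) = -(⅔ - 812630131600) = -1*(-2437890394798/3) = 2437890394798/3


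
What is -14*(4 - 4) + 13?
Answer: 13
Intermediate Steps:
-14*(4 - 4) + 13 = -0 + 13 = -14*0 + 13 = 0 + 13 = 13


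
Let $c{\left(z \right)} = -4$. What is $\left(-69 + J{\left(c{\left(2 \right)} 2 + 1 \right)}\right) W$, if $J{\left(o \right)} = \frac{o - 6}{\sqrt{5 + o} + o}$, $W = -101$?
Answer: $\frac{346228}{51} - \frac{1313 i \sqrt{2}}{51} \approx 6788.8 - 36.409 i$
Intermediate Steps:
$J{\left(o \right)} = \frac{-6 + o}{o + \sqrt{5 + o}}$
$\left(-69 + J{\left(c{\left(2 \right)} 2 + 1 \right)}\right) W = \left(-69 + \frac{-6 + \left(\left(-4\right) 2 + 1\right)}{\left(\left(-4\right) 2 + 1\right) + \sqrt{5 + \left(\left(-4\right) 2 + 1\right)}}\right) \left(-101\right) = \left(-69 + \frac{-6 + \left(-8 + 1\right)}{\left(-8 + 1\right) + \sqrt{5 + \left(-8 + 1\right)}}\right) \left(-101\right) = \left(-69 + \frac{-6 - 7}{-7 + \sqrt{5 - 7}}\right) \left(-101\right) = \left(-69 + \frac{1}{-7 + \sqrt{-2}} \left(-13\right)\right) \left(-101\right) = \left(-69 + \frac{1}{-7 + i \sqrt{2}} \left(-13\right)\right) \left(-101\right) = \left(-69 - \frac{13}{-7 + i \sqrt{2}}\right) \left(-101\right) = 6969 + \frac{1313}{-7 + i \sqrt{2}}$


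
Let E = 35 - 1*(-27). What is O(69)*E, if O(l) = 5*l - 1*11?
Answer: 20708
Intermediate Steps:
O(l) = -11 + 5*l (O(l) = 5*l - 11 = -11 + 5*l)
E = 62 (E = 35 + 27 = 62)
O(69)*E = (-11 + 5*69)*62 = (-11 + 345)*62 = 334*62 = 20708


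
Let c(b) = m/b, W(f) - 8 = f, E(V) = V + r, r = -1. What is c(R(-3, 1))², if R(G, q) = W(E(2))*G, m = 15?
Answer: 25/81 ≈ 0.30864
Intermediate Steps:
E(V) = -1 + V (E(V) = V - 1 = -1 + V)
W(f) = 8 + f
R(G, q) = 9*G (R(G, q) = (8 + (-1 + 2))*G = (8 + 1)*G = 9*G)
c(b) = 15/b
c(R(-3, 1))² = (15/((9*(-3))))² = (15/(-27))² = (15*(-1/27))² = (-5/9)² = 25/81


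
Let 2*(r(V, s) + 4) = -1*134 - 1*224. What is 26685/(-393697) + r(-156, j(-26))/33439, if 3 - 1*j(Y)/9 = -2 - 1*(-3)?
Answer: -964366266/13164833983 ≈ -0.073253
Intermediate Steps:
j(Y) = 18 (j(Y) = 27 - 9*(-2 - 1*(-3)) = 27 - 9*(-2 + 3) = 27 - 9*1 = 27 - 9 = 18)
r(V, s) = -183 (r(V, s) = -4 + (-1*134 - 1*224)/2 = -4 + (-134 - 224)/2 = -4 + (½)*(-358) = -4 - 179 = -183)
26685/(-393697) + r(-156, j(-26))/33439 = 26685/(-393697) - 183/33439 = 26685*(-1/393697) - 183*1/33439 = -26685/393697 - 183/33439 = -964366266/13164833983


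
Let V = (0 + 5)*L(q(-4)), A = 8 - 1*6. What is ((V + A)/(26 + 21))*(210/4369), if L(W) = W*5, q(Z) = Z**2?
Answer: 84420/205343 ≈ 0.41112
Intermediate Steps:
L(W) = 5*W
A = 2 (A = 8 - 6 = 2)
V = 400 (V = (0 + 5)*(5*(-4)**2) = 5*(5*16) = 5*80 = 400)
((V + A)/(26 + 21))*(210/4369) = ((400 + 2)/(26 + 21))*(210/4369) = (402/47)*(210*(1/4369)) = (402*(1/47))*(210/4369) = (402/47)*(210/4369) = 84420/205343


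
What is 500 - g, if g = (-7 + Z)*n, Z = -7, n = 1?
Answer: 514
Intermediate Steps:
g = -14 (g = (-7 - 7)*1 = -14*1 = -14)
500 - g = 500 - 1*(-14) = 500 + 14 = 514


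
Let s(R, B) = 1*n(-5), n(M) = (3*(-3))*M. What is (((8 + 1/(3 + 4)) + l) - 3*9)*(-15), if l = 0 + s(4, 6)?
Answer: -2745/7 ≈ -392.14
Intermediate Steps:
n(M) = -9*M
s(R, B) = 45 (s(R, B) = 1*(-9*(-5)) = 1*45 = 45)
l = 45 (l = 0 + 45 = 45)
(((8 + 1/(3 + 4)) + l) - 3*9)*(-15) = (((8 + 1/(3 + 4)) + 45) - 3*9)*(-15) = (((8 + 1/7) + 45) - 27)*(-15) = (((8 + ⅐) + 45) - 27)*(-15) = ((57/7 + 45) - 27)*(-15) = (372/7 - 27)*(-15) = (183/7)*(-15) = -2745/7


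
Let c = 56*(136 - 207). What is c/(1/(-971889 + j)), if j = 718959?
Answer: 1005649680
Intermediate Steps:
c = -3976 (c = 56*(-71) = -3976)
c/(1/(-971889 + j)) = -3976/(1/(-971889 + 718959)) = -3976/(1/(-252930)) = -3976/(-1/252930) = -3976*(-252930) = 1005649680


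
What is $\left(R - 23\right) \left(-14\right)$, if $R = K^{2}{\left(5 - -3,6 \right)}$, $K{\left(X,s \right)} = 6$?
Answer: $-182$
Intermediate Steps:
$R = 36$ ($R = 6^{2} = 36$)
$\left(R - 23\right) \left(-14\right) = \left(36 - 23\right) \left(-14\right) = 13 \left(-14\right) = -182$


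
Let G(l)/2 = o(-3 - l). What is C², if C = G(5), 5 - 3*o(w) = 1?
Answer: 64/9 ≈ 7.1111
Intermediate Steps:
o(w) = 4/3 (o(w) = 5/3 - ⅓*1 = 5/3 - ⅓ = 4/3)
G(l) = 8/3 (G(l) = 2*(4/3) = 8/3)
C = 8/3 ≈ 2.6667
C² = (8/3)² = 64/9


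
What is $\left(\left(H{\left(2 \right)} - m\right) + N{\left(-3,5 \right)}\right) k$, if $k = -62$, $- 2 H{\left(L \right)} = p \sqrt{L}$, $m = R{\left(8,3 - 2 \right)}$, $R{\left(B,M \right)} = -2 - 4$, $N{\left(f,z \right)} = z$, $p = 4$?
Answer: $-682 + 124 \sqrt{2} \approx -506.64$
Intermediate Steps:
$R{\left(B,M \right)} = -6$
$m = -6$
$H{\left(L \right)} = - 2 \sqrt{L}$ ($H{\left(L \right)} = - \frac{4 \sqrt{L}}{2} = - 2 \sqrt{L}$)
$\left(\left(H{\left(2 \right)} - m\right) + N{\left(-3,5 \right)}\right) k = \left(\left(- 2 \sqrt{2} - -6\right) + 5\right) \left(-62\right) = \left(\left(- 2 \sqrt{2} + 6\right) + 5\right) \left(-62\right) = \left(\left(6 - 2 \sqrt{2}\right) + 5\right) \left(-62\right) = \left(11 - 2 \sqrt{2}\right) \left(-62\right) = -682 + 124 \sqrt{2}$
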